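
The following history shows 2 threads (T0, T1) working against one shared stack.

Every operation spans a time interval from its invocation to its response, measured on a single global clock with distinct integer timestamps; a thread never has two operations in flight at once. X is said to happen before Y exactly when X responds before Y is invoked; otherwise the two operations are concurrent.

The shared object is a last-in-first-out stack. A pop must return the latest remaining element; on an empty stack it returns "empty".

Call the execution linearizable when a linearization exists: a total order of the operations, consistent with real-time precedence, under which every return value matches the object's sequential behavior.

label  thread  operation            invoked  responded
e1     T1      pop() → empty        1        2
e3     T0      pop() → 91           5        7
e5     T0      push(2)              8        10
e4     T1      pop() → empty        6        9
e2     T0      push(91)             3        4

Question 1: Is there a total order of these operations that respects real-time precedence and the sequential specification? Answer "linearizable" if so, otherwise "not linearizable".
one valid linearization: e1, e2, e3, e4, e5
1. e1 pop() → empty, leaving stack <>
2. e2 push(91), leaving stack <91>
3. e3 pop() → 91, leaving stack <>
4. e4 pop() → empty, leaving stack <>
5. e5 push(2), leaving stack <2>

linearizable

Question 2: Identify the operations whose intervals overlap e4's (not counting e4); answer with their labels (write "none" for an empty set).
overlap test against e4 [6,9]: concurrent iff the interval meets 6..9
e1 [1,2]: before
e2 [3,4]: before
e3 [5,7]: concurrent
e5 [8,10]: concurrent

e3, e5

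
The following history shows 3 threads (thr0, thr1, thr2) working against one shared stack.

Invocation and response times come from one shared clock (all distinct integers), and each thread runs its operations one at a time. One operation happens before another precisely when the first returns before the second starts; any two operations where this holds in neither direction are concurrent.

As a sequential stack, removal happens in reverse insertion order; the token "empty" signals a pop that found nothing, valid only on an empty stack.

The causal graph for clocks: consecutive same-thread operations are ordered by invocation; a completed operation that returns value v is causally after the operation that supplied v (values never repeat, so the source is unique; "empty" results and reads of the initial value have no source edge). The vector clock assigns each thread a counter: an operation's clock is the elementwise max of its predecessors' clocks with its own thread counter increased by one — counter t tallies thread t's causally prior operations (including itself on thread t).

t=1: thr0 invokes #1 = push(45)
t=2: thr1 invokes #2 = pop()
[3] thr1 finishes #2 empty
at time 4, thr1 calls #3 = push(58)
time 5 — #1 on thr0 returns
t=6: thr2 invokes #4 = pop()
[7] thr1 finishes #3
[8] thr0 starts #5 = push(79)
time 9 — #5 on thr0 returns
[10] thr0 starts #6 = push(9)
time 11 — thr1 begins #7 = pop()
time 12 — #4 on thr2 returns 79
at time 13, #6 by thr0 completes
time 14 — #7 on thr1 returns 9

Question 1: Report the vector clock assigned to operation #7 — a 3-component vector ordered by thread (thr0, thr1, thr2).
Answer: (3, 3, 0)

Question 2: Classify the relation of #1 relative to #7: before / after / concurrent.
Answer: before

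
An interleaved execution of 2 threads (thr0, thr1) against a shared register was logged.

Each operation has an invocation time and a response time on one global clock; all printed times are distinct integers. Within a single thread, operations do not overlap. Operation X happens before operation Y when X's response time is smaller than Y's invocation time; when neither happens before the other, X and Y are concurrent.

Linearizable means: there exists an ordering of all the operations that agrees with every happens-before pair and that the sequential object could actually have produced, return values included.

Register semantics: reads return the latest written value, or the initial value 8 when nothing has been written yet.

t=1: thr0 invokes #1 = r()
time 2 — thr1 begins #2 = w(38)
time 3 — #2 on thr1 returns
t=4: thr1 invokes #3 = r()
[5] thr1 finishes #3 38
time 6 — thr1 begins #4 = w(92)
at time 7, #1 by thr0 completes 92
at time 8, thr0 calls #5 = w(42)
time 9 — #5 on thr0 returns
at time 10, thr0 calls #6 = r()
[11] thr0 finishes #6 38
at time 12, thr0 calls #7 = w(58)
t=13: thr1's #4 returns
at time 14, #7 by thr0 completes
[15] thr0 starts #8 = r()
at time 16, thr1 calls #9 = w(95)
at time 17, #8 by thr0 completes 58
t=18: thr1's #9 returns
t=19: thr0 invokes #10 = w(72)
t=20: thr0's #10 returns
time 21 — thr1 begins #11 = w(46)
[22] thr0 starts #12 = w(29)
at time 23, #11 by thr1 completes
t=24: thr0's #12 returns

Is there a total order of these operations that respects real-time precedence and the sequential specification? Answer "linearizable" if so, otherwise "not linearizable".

already the first 11 events (up to #6's response at time 11) admit no linearization; the first 10 still do
no legal order exists: 3 real-time-consistent candidates over 5 completed register operations, all rejected
no escape via the 1 pending operation (#4): every completion choice fails
take #1, #2, #3, #5, #6 (pending dropped): step 1 already fails, because #1 r() → 92 cannot occur there
take #2, #1, #3, #5, #6 (pending dropped): step 2 already fails, because #1 r() → 92 cannot occur there

not linearizable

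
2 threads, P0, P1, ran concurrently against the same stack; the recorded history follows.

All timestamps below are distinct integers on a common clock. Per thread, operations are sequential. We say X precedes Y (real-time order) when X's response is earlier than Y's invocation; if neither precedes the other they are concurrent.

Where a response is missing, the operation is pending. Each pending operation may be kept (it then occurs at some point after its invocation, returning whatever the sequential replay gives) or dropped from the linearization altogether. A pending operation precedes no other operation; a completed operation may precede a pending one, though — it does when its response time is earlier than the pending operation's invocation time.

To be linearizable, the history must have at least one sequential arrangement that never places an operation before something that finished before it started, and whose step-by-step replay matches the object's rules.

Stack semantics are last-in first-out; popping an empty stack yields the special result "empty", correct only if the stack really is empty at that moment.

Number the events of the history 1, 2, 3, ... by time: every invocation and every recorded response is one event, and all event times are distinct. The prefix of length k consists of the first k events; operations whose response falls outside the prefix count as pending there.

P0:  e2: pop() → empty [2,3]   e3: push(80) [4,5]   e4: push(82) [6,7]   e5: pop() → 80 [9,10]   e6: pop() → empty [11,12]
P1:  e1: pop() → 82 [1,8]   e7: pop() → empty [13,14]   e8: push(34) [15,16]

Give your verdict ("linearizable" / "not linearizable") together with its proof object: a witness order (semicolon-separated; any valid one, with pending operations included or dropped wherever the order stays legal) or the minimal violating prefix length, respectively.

step 1: e2 pop() → empty — stack <>
step 2: e3 push(80) — stack <80>
step 3: e4 push(82) — stack <80,82>
step 4: e1 pop() → 82 — stack <80>
step 5: e5 pop() → 80 — stack <>
step 6: e6 pop() → empty — stack <>
step 7: e7 pop() → empty — stack <>
step 8: e8 push(34) — stack <34>

linearizable — witness: e2; e3; e4; e1; e5; e6; e7; e8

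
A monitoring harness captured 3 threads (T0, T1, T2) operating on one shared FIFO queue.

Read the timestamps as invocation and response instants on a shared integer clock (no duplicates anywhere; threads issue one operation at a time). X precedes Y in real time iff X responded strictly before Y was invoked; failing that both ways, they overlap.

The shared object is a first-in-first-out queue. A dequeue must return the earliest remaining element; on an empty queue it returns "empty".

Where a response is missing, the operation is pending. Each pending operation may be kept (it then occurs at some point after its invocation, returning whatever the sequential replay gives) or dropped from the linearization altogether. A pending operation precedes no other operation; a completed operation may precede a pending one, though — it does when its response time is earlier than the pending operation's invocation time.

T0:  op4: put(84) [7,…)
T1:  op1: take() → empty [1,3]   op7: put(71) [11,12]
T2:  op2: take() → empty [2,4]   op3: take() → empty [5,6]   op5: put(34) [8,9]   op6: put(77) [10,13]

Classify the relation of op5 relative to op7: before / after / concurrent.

before

op5 spans [8,9], op7 spans [11,12]
resp(op5)=9 < inv(op7)=11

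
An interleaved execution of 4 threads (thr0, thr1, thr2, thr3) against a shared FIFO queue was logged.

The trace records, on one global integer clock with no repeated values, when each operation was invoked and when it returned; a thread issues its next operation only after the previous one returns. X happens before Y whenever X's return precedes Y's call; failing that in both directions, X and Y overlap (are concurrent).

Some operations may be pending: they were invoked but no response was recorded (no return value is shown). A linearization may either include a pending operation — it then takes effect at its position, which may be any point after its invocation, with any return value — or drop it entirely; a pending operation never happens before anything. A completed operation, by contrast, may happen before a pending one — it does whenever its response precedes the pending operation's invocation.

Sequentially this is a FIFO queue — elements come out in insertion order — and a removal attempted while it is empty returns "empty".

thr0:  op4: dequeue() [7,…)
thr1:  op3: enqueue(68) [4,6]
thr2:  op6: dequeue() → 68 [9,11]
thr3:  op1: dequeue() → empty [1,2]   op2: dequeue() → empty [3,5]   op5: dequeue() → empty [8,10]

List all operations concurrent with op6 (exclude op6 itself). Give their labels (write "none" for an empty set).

op4, op5

op6 runs from 9 to 11; window-overlapping ops are concurrent
op1 [1,2]: before
op2 [3,5]: before
op3 [4,6]: before
op4 [7,…): concurrent
op5 [8,10]: concurrent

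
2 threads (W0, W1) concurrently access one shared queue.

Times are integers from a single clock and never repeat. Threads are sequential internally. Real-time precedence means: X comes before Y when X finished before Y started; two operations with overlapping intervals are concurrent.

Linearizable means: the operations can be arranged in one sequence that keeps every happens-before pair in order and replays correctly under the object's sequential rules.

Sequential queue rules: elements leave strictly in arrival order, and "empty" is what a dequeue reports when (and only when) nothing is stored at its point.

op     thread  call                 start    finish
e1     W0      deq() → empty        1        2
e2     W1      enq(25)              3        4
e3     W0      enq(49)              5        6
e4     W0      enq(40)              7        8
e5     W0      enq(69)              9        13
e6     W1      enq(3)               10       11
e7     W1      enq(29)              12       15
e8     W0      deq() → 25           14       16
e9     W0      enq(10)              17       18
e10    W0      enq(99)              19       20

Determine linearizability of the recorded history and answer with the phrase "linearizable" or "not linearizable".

witness order: e1, e2, e3, e4, e5, e6, e7, e8, e9, e10
step 1: e1 deq() → empty — queue <>
step 2: e2 enq(25) — queue <25>
step 3: e3 enq(49) — queue <25,49>
step 4: e4 enq(40) — queue <25,49,40>
step 5: e5 enq(69) — queue <25,49,40,69>
step 6: e6 enq(3) — queue <25,49,40,69,3>
step 7: e7 enq(29) — queue <25,49,40,69,3,29>
step 8: e8 deq() → 25 — queue <49,40,69,3,29>
step 9: e9 enq(10) — queue <49,40,69,3,29,10>
step 10: e10 enq(99) — queue <49,40,69,3,29,10,99>

linearizable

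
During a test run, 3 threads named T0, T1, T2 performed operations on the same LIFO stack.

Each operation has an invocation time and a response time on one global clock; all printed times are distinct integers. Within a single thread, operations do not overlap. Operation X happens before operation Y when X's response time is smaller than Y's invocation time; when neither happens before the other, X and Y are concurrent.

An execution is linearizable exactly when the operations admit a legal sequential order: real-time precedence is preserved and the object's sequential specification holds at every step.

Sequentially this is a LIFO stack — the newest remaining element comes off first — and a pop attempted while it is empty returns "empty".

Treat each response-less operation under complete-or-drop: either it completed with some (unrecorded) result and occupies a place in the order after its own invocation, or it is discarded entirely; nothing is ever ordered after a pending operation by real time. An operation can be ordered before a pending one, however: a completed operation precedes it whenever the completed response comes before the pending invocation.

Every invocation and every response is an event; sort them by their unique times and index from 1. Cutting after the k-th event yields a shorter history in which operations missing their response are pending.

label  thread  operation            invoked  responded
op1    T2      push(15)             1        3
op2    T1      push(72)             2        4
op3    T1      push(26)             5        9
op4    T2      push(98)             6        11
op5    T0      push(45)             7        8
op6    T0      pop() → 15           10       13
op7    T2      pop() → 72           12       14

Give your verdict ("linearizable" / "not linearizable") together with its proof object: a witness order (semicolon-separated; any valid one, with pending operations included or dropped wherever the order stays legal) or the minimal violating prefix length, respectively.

cut after 12 events: linearizable; cut after 13 events (op6 responds, time 13): not linearizable
all 16 real-time-respecting orders fail — 6 completed LIFO stack operations, no legal replay
every completion of the 1 pending operation (op7) was checked; none linearizes
for example op1, op2, op3, op4, op5, op6 (pending dropped) fails at step 6: op6 pop() → 15 is not legal there
for example op1, op2, op3, op5, op4, op6 (pending dropped) fails at step 6: op6 pop() → 15 is not legal there

not linearizable — minimal violating prefix: 13 events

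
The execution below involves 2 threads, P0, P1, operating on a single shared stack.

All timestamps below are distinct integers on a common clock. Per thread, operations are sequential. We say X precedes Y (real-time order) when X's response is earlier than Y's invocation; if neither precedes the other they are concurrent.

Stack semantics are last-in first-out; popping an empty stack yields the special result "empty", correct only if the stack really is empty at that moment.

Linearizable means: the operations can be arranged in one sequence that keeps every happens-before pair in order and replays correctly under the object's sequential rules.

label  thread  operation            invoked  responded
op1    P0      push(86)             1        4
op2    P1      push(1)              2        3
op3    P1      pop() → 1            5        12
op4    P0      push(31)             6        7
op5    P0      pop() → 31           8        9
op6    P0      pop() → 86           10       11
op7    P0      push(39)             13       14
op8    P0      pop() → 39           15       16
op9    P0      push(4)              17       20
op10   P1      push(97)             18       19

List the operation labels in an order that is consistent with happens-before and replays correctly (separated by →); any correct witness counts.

1. op1 push(86), leaving stack <86>
2. op2 push(1), leaving stack <86,1>
3. op3 pop() → 1, leaving stack <86>
4. op4 push(31), leaving stack <86,31>
5. op5 pop() → 31, leaving stack <86>
6. op6 pop() → 86, leaving stack <>
7. op7 push(39), leaving stack <39>
8. op8 pop() → 39, leaving stack <>
9. op9 push(4), leaving stack <4>
10. op10 push(97), leaving stack <4,97>

op1 → op2 → op3 → op4 → op5 → op6 → op7 → op8 → op9 → op10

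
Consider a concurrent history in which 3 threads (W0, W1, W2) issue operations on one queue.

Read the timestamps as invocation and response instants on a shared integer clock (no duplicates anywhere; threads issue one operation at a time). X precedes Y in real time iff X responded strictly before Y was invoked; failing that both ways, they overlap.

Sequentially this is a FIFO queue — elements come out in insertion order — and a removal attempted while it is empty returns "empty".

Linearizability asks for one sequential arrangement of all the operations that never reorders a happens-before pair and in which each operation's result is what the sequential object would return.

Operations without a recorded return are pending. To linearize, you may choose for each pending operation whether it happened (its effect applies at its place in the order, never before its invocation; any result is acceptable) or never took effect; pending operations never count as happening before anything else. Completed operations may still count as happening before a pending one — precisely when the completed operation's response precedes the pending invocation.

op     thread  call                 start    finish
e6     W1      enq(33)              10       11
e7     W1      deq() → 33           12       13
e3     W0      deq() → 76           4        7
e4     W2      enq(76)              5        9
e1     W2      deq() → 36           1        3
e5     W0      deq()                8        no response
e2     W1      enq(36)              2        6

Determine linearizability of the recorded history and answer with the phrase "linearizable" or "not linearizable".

linearizable

witness order: e2, e1, e4, e3, e5, e6, e7
1. e2 enq(36), leaving queue <36>
2. e1 deq() → 36, leaving queue <>
3. e4 enq(76), leaving queue <76>
4. e3 deq() → 76, leaving queue <>
5. e5 deq() (pending, included), leaving queue <>
6. e6 enq(33), leaving queue <33>
7. e7 deq() → 33, leaving queue <>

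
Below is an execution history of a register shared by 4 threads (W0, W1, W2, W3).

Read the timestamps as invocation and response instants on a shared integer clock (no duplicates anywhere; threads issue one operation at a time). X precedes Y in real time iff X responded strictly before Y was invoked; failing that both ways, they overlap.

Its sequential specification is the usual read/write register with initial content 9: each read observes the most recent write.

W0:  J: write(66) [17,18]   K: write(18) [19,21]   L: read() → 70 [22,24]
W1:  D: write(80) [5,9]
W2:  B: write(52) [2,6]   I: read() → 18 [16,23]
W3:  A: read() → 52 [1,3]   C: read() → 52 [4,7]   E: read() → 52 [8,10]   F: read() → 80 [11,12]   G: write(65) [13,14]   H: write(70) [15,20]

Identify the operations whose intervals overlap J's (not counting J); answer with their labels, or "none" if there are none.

H, I

overlap test against J [17,18]: concurrent iff the interval meets 17..18
A [1,3]: before
B [2,6]: before
C [4,7]: before
D [5,9]: before
E [8,10]: before
F [11,12]: before
G [13,14]: before
H [15,20]: concurrent
I [16,23]: concurrent
K [19,21]: after
L [22,24]: after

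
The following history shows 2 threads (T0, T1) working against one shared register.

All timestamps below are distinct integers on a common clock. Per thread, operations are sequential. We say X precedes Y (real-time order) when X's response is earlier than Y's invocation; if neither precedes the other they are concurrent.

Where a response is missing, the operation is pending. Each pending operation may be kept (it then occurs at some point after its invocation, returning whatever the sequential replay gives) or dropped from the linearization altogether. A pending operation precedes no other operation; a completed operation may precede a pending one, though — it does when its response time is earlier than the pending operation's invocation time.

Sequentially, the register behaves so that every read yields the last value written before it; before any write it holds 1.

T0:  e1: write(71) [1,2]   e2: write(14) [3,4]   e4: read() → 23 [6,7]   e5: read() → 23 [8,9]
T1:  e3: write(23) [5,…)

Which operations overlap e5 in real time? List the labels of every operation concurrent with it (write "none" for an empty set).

e3

e5 runs from 8 to 9; window-overlapping ops are concurrent
e1 [1,2]: before
e2 [3,4]: before
e3 [5,…): concurrent
e4 [6,7]: before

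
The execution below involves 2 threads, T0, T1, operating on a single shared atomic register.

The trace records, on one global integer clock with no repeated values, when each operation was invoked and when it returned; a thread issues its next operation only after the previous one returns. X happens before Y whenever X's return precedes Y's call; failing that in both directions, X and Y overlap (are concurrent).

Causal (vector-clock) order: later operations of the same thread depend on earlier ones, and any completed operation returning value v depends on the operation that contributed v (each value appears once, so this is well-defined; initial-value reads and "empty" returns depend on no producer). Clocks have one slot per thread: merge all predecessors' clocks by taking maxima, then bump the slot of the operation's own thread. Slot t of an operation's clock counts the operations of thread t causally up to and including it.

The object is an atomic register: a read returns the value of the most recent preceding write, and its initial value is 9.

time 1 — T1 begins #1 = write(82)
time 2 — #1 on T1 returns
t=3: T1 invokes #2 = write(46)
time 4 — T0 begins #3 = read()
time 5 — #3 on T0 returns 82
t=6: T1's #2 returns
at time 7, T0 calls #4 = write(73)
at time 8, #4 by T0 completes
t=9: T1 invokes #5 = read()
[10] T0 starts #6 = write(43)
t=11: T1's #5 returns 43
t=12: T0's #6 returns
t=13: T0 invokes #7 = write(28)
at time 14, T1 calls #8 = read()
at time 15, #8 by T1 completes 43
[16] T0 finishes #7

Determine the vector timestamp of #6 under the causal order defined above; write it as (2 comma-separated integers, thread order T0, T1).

(3, 1)

invoked at 1, #1 has no predecessors; its own T1 bump gives (0, 1)
#2, invoked 3, takes VC(#1)=(0, 1) under max, adds 1 for T1 → (0, 2)
#3, invoked 4, takes VC(#1)=(0, 1) under max, adds 1 for T0 → (1, 1)
#4, invoked 7, takes VC(#3)=(1, 1) under max, adds 1 for T0 → (2, 1)
#6, invoked 10, takes VC(#4)=(2, 1) under max, adds 1 for T0 → (3, 1)
#7, invoked 13, takes VC(#6)=(3, 1) under max, adds 1 for T0 → (4, 1)
#5, invoked 9, takes VC(#2)=(0, 2), VC(#6)=(3, 1) under max, adds 1 for T1 → (3, 3)
#8, invoked 14, takes VC(#5)=(3, 3), VC(#6)=(3, 1) under max, adds 1 for T1 → (3, 4)
target: VC(#6) = (3, 1)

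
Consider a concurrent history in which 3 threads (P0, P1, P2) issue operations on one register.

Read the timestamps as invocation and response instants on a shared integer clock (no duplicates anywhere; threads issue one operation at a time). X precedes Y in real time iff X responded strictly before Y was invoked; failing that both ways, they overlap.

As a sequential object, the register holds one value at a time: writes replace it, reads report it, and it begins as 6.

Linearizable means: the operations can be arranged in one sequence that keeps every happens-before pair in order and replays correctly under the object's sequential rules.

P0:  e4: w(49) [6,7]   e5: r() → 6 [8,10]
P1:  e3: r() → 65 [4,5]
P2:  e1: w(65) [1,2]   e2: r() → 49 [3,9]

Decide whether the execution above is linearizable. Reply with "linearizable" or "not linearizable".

not linearizable

already the first 10 events (up to e5's response at time 10) admit no linearization; the first 9 still do
checked exhaustively: 4 real-time-consistent orders of 5 completed operations, zero legal register replays
take e1, e2, e3, e4, e5: step 2 already fails, because e2 r() → 49 cannot occur there
take e1, e3, e2, e4, e5: step 3 already fails, because e2 r() → 49 cannot occur there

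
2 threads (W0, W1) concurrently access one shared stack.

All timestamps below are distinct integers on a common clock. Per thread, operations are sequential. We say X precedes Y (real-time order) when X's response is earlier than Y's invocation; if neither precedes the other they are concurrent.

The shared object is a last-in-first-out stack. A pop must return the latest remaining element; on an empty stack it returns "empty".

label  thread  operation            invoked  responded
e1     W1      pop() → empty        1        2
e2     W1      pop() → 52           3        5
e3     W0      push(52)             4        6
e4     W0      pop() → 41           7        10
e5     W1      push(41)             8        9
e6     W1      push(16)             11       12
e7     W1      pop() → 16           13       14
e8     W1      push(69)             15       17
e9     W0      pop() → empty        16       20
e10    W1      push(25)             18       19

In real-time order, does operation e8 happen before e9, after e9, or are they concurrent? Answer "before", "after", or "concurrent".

e8 spans [15,17], e9 spans [16,20]
the intervals overlap in both directions

concurrent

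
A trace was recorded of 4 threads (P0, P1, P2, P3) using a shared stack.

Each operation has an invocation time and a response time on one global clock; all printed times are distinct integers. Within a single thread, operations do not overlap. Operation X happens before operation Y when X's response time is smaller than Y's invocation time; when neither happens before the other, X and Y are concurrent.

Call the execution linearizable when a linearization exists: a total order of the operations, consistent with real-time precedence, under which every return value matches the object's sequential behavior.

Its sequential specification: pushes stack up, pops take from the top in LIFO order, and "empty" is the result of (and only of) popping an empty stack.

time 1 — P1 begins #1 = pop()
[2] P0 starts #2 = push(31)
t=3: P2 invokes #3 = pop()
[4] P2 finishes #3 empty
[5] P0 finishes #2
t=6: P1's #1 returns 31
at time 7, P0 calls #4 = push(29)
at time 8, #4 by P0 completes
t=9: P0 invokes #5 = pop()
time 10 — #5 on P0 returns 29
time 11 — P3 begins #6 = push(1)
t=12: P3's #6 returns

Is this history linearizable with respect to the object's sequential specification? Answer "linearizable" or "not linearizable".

linearizable

one valid linearization: #2, #1, #3, #4, #5, #6
after step 1 (#2 push(31)): stack <31>
after step 2 (#1 pop() → 31): stack <>
after step 3 (#3 pop() → empty): stack <>
after step 4 (#4 push(29)): stack <29>
after step 5 (#5 pop() → 29): stack <>
after step 6 (#6 push(1)): stack <1>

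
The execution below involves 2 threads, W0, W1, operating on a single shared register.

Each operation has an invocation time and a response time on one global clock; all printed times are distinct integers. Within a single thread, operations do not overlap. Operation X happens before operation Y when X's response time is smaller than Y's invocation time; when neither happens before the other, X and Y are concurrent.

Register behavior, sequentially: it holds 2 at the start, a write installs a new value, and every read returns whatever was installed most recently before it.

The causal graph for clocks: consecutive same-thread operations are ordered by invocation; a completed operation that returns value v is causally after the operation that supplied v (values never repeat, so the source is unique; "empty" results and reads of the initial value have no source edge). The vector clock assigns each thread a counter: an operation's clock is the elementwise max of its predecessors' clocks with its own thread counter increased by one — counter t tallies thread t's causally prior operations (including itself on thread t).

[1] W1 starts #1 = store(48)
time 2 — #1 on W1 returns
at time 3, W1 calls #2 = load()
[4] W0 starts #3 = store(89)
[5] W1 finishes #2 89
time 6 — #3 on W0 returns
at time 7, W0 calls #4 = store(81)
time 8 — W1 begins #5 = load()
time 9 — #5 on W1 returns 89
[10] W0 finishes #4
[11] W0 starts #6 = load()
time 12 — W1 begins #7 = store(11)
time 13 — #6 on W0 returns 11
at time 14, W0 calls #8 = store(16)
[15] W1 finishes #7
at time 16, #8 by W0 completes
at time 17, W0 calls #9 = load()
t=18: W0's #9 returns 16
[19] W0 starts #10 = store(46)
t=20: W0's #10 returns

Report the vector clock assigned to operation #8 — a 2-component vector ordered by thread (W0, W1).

VC(#1, invoked at 1): no causal predecessors; +1 on W1 → (0, 1)
VC(#3, invoked at 4): no causal predecessors; +1 on W0 → (1, 0)
#4, invoked 7, takes VC(#3)=(1, 0) under max, adds 1 for W0 → (2, 0)
#2, invoked 3, takes VC(#1)=(0, 1), VC(#3)=(1, 0) under max, adds 1 for W1 → (1, 2)
#5, invoked 8, takes VC(#2)=(1, 2), VC(#3)=(1, 0) under max, adds 1 for W1 → (1, 3)
#7, invoked 12, takes VC(#5)=(1, 3) under max, adds 1 for W1 → (1, 4)
#6, invoked 11, takes VC(#4)=(2, 0), VC(#7)=(1, 4) under max, adds 1 for W0 → (3, 4)
#8, invoked 14, takes VC(#6)=(3, 4) under max, adds 1 for W0 → (4, 4)
#9, invoked 17, takes VC(#8)=(4, 4) under max, adds 1 for W0 → (5, 4)
#10, invoked 19, takes VC(#9)=(5, 4) under max, adds 1 for W0 → (6, 4)
target: VC(#8) = (4, 4)

(4, 4)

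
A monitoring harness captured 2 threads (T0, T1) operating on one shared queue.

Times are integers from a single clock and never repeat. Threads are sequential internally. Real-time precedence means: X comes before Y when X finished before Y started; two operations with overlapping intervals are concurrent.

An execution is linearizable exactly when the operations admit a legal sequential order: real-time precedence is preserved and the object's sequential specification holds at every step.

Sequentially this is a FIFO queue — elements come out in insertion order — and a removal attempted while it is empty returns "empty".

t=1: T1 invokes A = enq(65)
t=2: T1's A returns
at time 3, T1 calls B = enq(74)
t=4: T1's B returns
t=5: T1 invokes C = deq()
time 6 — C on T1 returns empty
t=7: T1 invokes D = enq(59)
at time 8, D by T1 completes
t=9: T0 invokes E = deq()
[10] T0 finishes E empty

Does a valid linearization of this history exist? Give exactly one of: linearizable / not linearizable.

the violation lands at event 6, C's response at time 6: events 1..5 linearize, events 1..6 do not
the sole real-time-consistent order of 3 completed operations fails the queue replay
take A, B, C: step 3 already fails, because C deq() → empty cannot occur there

not linearizable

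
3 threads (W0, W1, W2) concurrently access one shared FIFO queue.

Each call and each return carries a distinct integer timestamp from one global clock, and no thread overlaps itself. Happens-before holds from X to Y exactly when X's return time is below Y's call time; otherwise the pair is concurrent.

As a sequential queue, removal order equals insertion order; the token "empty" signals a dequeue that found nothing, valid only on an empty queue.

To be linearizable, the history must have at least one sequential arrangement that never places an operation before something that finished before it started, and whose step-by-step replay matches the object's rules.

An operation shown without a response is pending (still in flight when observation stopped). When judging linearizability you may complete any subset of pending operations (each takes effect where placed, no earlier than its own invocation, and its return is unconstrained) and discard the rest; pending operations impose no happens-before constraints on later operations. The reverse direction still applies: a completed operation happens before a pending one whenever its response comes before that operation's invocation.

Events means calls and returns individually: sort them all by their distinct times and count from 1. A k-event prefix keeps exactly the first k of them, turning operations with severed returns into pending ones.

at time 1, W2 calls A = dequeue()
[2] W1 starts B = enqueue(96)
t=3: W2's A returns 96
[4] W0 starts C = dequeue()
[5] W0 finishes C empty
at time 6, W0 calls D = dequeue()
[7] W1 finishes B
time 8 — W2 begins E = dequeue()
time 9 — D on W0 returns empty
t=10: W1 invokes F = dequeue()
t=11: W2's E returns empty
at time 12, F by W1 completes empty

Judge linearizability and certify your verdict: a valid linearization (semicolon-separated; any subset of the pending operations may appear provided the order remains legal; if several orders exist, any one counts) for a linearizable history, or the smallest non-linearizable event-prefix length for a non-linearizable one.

step 1: B enqueue(96) — queue <96>
step 2: A dequeue() → 96 — queue <>
step 3: C dequeue() → empty — queue <>
step 4: D dequeue() → empty — queue <>
step 5: E dequeue() → empty — queue <>
step 6: F dequeue() → empty — queue <>

linearizable — witness: B; A; C; D; E; F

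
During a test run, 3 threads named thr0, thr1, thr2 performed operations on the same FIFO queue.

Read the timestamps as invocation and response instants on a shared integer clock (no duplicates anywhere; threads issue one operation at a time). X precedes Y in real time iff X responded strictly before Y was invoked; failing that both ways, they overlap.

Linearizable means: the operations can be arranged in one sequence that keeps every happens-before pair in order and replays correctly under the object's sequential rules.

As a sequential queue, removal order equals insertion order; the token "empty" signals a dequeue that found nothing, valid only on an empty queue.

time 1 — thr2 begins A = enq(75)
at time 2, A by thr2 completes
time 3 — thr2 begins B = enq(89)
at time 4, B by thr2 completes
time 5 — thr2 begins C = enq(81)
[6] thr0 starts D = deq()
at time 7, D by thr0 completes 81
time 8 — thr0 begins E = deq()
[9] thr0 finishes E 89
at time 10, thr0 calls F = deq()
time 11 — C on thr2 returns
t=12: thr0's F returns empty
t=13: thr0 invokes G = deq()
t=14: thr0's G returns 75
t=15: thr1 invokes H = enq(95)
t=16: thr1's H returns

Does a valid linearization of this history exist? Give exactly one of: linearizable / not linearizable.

events 1..6 are fine; event 7 — the response of D at time 7 — makes the prefix non-linearizable
exhaustive check: the 3 completed FIFO queue ops admit one real-time order; illegal
including or dropping the 1 pending operation (C) in any combination fails
for example A, B, D (pending dropped) fails at step 3: D deq() → 81 is not legal there

not linearizable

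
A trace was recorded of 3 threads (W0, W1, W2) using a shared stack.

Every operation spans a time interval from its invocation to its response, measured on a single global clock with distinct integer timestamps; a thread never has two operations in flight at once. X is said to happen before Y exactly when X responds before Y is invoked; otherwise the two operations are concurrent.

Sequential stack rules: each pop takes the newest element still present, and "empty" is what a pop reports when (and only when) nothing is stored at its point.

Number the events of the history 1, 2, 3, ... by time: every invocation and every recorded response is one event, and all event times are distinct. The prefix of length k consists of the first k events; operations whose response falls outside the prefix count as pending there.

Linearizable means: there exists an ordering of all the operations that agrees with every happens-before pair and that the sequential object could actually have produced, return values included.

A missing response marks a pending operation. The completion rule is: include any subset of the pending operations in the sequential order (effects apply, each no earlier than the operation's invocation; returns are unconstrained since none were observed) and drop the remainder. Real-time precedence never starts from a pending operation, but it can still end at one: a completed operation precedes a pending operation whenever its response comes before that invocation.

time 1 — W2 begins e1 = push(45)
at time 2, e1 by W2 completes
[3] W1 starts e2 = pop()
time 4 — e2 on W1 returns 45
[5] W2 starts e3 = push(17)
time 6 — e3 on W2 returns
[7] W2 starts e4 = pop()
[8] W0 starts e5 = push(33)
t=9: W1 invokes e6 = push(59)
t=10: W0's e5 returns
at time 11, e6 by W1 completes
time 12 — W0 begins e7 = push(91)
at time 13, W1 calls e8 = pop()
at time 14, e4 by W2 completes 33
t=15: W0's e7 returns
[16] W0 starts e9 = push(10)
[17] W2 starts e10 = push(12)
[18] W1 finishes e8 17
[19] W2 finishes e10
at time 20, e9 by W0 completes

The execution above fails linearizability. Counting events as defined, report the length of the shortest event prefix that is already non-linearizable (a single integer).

18

events 1..17 are still linearizable — one witness is e1, e2, e3, e5, e4, e6, e7:
step 1: e1 push(45) — stack <45>
step 2: e2 pop() → 45 — stack <>
step 3: e3 push(17) — stack <17>
step 4: e5 push(33) — stack <17,33>
step 5: e4 pop() → 33 — stack <17>
step 6: e6 push(59) — stack <17,59>
step 7: e7 push(91) — stack <17,59,91>
once event 18 joins (e8's response, time 18), exhaustive search finds no witness
every completion of the 2 pending operations (e9, e10) was checked; none linearizes
e.g. e1, e2, e3, e4, e5, e6, e7, e8 (pending dropped): illegal at step 4, since e4 pop() → 33 cannot apply there
e.g. e1, e2, e3, e4, e5, e6, e8, e7 (pending dropped): illegal at step 4, since e4 pop() → 33 cannot apply there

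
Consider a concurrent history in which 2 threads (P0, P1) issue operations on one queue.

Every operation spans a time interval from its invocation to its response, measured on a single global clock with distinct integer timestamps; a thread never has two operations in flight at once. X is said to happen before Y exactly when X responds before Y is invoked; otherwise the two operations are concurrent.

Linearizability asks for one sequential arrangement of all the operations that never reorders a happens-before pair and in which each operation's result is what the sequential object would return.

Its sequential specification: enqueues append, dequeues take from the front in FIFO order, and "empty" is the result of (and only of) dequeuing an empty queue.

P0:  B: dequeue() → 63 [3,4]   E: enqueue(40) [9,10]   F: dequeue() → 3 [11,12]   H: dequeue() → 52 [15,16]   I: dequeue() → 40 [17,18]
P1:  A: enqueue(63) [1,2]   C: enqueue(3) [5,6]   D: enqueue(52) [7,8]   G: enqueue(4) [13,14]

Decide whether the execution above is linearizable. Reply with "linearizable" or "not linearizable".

a witness: A, B, C, D, E, F, G, H, I
step 1: A enqueue(63) — queue <63>
step 2: B dequeue() → 63 — queue <>
step 3: C enqueue(3) — queue <3>
step 4: D enqueue(52) — queue <3,52>
step 5: E enqueue(40) — queue <3,52,40>
step 6: F dequeue() → 3 — queue <52,40>
step 7: G enqueue(4) — queue <52,40,4>
step 8: H dequeue() → 52 — queue <40,4>
step 9: I dequeue() → 40 — queue <4>

linearizable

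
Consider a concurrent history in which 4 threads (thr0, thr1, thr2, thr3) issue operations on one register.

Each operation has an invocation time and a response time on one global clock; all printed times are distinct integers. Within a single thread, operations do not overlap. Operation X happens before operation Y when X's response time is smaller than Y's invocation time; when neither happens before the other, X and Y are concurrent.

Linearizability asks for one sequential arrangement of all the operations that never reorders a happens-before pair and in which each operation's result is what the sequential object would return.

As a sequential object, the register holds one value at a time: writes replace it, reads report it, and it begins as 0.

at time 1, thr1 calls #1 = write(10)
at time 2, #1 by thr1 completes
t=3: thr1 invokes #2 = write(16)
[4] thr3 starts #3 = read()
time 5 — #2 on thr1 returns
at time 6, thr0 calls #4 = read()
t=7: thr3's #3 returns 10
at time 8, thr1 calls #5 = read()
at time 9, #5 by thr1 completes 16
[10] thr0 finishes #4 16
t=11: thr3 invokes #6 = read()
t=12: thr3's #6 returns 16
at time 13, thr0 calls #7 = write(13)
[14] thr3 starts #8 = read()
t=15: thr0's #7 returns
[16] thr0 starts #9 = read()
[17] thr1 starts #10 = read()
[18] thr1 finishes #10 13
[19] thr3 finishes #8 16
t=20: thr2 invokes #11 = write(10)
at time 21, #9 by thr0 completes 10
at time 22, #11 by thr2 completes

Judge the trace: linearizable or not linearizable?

linearizable

a witness: #1, #3, #2, #4, #5, #6, #8, #7, #10, #11, #9
1. #1 write(10), leaving value 10
2. #3 read() → 10, leaving value 10
3. #2 write(16), leaving value 16
4. #4 read() → 16, leaving value 16
5. #5 read() → 16, leaving value 16
6. #6 read() → 16, leaving value 16
7. #8 read() → 16, leaving value 16
8. #7 write(13), leaving value 13
9. #10 read() → 13, leaving value 13
10. #11 write(10), leaving value 10
11. #9 read() → 10, leaving value 10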